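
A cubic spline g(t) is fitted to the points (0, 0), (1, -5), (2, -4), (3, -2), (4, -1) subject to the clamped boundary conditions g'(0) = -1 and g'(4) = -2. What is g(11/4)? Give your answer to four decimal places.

-2.4883

Let M_i = g''(x_i). Step sizes h_i = 1, 1, 1, 1; slopes of the chords Δ_i = (y_(i+1) - y_i)/h_i = -5, 1, 2, 1.
  1·M_0 + 4·M_1 + 1·M_2 = 6(Δ_1 - Δ_0) = 36
  1·M_1 + 4·M_2 + 1·M_3 = 6(Δ_2 - Δ_1) = 6
  1·M_2 + 4·M_3 + 1·M_4 = 6(Δ_3 - Δ_2) = -6
Clamped end conditions give two more equations: 2h_0·M_0 + h_0·M_1 = 6(Δ_0 - g'(0)) = -24 and h_3·M_3 + 2h_3·M_4 = 6(g'(4) - Δ_3) = -18.
Solving the tridiagonal system: M_0 = -269/14, M_1 = 101/7, M_2 = -5/2, M_3 = 11/7, M_4 = -137/14.
On [2, 3], g(t) = -4 + 18/7·(t - 2) - 5/4·(t - 2)² + 19/28·(t - 2)³.
With (t - 2) = 3/4: g(11/4) = -637/256.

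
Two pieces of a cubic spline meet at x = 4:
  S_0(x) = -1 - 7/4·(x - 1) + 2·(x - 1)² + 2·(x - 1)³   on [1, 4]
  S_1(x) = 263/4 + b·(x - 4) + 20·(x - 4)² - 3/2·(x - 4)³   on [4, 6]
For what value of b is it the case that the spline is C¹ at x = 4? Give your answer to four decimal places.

S_0'(x) = -7/4 + 4·(x - 1) + 6·(x - 1)², so S_0'(4) = 257/4. On the right, S_1'(4) = b, so b = 257/4.

64.2500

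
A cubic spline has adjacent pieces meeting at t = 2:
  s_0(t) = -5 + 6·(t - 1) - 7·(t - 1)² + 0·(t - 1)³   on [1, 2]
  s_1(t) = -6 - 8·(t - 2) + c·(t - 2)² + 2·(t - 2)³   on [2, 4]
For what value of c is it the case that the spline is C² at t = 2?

s_0''(t) = -14 + 0·(t - 1), so s_0''(2) = -14. On the right, s_1''(2) = 2c, so c = -7.

-7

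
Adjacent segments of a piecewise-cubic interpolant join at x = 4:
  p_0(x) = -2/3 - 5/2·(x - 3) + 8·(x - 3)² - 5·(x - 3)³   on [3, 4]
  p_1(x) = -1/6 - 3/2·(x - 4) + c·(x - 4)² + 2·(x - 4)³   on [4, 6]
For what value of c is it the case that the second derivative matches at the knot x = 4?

-7

p_0''(x) = 16 - 30·(x - 3), so p_0''(4) = -14. On the right, p_1''(4) = 2c, so c = -7.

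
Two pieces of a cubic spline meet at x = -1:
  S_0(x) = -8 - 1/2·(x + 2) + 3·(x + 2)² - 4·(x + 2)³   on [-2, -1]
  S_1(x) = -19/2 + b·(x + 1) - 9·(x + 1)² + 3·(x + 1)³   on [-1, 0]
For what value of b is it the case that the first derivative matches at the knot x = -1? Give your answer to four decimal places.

S_0'(x) = -1/2 + 6·(x + 2) - 12·(x + 2)², so S_0'(-1) = -13/2. On the right, S_1'(-1) = b, so b = -13/2.

-6.5000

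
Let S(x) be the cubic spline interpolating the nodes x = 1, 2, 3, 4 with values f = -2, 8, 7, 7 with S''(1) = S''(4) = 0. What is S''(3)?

Write M_i for S''(x_i). With h_i = 1, 1, 1 and divided differences Δ_i = 10, -1, 0, the continuity of S' gives the tridiagonal system
  1·M_0 + 4·M_1 + 1·M_2 = 6(Δ_1 - Δ_0) = -66
  1·M_1 + 4·M_2 + 1·M_3 = 6(Δ_2 - Δ_1) = 6
Natural end conditions: M_0 = M_3 = 0.
Solving the tridiagonal system: M_0 = 0, M_1 = -18, M_2 = 6, M_3 = 0.

6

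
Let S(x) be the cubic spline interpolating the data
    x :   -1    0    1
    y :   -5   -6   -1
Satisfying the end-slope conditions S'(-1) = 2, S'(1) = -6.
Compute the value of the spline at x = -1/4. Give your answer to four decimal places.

-6.3125

Let σ_i = S''(x_i). Step sizes h_i = 1, 1; slopes of the chords Δ_i = (y_(i+1) - y_i)/h_i = -1, 5.
  1·σ_0 + 4·σ_1 + 1·σ_2 = 6(Δ_1 - Δ_0) = 36
Clamped end conditions give two more equations: 2h_0·σ_0 + h_0·σ_1 = 6(Δ_0 - S'(-1)) = -18 and h_1·σ_1 + 2h_1·σ_2 = 6(S'(1) - Δ_1) = -66.
Hence σ_0 = -22, σ_1 = 26, σ_2 = -46.
On [-1, 0], S(x) = -5 + 2·(x + 1) - 11·(x + 1)² + 8·(x + 1)³.
With (x + 1) = 3/4: S(-1/4) = -101/16.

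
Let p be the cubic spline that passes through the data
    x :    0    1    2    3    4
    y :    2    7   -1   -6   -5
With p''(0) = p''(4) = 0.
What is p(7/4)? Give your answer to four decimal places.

Write M_i for p''(x_i). With h_i = 1, 1, 1, 1 and divided differences Δ_i = 5, -8, -5, 1, the continuity of p' gives the tridiagonal system
  1·M_0 + 4·M_1 + 1·M_2 = 6(Δ_1 - Δ_0) = -78
  1·M_1 + 4·M_2 + 1·M_3 = 6(Δ_2 - Δ_1) = 18
  1·M_2 + 4·M_3 + 1·M_4 = 6(Δ_3 - Δ_2) = 36
Natural end conditions: M_0 = M_4 = 0.
Solving: M_0 = 0, M_1 = -603/28, M_2 = 57/7, M_3 = 195/28, M_4 = 0.
On [1, 2], p(x) = 7 - 61/28·(x - 1) - 603/56·(x - 1)² + 277/56·(x - 1)³.
With (x - 1) = 3/4: p(7/4) = 5003/3584.

1.3959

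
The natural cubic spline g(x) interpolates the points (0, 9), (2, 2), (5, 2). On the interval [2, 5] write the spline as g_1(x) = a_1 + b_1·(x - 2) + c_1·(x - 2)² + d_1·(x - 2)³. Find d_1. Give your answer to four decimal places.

Let M_i = g''(x_i). Step sizes h_i = 2, 3; slopes of the chords Δ_i = (y_(i+1) - y_i)/h_i = -7/2, 0.
  2·M_0 + 10·M_1 + 3·M_2 = 6(Δ_1 - Δ_0) = 21
Natural end conditions: M_0 = M_2 = 0.
Hence M_0 = 0, M_1 = 21/10, M_2 = 0.
On [2, 5], with g_1(x) = a_1 + b_1·(x - 2) + c_1·(x - 2)² + d_1·(x - 2)³: c_1 = M_1/2 = 21/20, d_1 = (M_2 - M_1)/(6h_1) = -7/60, b_1 = Δ_1 - h_1(2M_1 + M_2)/6 = -21/10.

-0.1167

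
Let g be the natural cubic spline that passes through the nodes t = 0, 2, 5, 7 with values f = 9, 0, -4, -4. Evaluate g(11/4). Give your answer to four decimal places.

Let M_i = g''(x_i). Step sizes h_i = 2, 3, 2; slopes of the chords Δ_i = (y_(i+1) - y_i)/h_i = -9/2, -4/3, 0.
  2·M_0 + 10·M_1 + 3·M_2 = 6(Δ_1 - Δ_0) = 19
  3·M_1 + 10·M_2 + 2·M_3 = 6(Δ_2 - Δ_1) = 8
Natural end conditions: M_0 = M_3 = 0.
Forward elimination and back-substitution give M_0 = 0, M_1 = 166/91, M_2 = 23/91, M_3 = 0.
On [2, 5], g(t) = 0 - 1793/546·(t - 2) + 83/91·(t - 2)² - 11/126·(t - 2)³.
With (t - 2) = 3/4: g(11/4) = -23141/11648.

-1.9867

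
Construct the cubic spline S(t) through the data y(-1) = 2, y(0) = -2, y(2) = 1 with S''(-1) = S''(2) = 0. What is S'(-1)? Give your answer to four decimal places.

-4.9167

With m_i denoting the second derivative at x_i, h_i = 1, 2, and Δ_i = (y_(i+1) − y_i)/h_i = -4, 3/2:
  1·m_0 + 6·m_1 + 2·m_2 = 6(Δ_1 - Δ_0) = 33
Natural end conditions: m_0 = m_2 = 0.
Solving: m_0 = 0, m_1 = 11/2, m_2 = 0.
On [-1, 0], S'(t) = b_0 + 2c_0·(t + 1) + 3d_0·(t + 1)² with b_0 = Δ_0 - h_0(2m_0 + m_1)/6 = -59/12, c_0 = m_0/2 = 0, d_0 = (m_1 - m_0)/(6h_0) = 11/12. So S'(-1) = -59/12.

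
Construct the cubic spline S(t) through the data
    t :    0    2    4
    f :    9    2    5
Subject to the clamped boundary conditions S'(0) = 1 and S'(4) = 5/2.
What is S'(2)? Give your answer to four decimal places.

Put M_i = S'' at the i-th knot. Here h = (2, 2) and Δ = (-7/2, 3/2), so the interior equations h_(i-1)·M_(i-1) + 2(h_(i-1)+h_i)·M_i + h_i·M_(i+1) = 6(Δ_i − Δ_(i-1)) read
  2·M_0 + 8·M_1 + 2·M_2 = 6(Δ_1 - Δ_0) = 30
Clamped end conditions give two more equations: 2h_0·M_0 + h_0·M_1 = 6(Δ_0 - S'(0)) = -27 and h_1·M_1 + 2h_1·M_2 = 6(S'(4) - Δ_1) = 6.
Hence M_0 = -81/8, M_1 = 27/4, M_2 = -15/8.
On [2, 4], S'(t) = b_1 + 2c_1·(t - 2) + 3d_1·(t - 2)² with b_1 = Δ_1 - h_1(2M_1 + M_2)/6 = -19/8, c_1 = M_1/2 = 27/8, d_1 = (M_2 - M_1)/(6h_1) = -23/32. So S'(2) = -19/8.

-2.3750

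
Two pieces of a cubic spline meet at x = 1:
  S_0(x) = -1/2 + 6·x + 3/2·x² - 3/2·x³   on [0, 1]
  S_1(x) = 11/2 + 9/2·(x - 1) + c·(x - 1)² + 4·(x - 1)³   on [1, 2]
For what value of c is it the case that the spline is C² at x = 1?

-3

S_0''(x) = 3 - 9·x, so S_0''(1) = -6. On the right, S_1''(1) = 2c, so c = -3.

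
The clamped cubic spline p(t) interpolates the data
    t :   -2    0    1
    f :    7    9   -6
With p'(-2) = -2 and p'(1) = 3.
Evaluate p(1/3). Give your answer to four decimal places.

2.6420

Let M_i = p''(x_i). Step sizes h_i = 2, 1; slopes of the chords Δ_i = (y_(i+1) - y_i)/h_i = 1, -15.
  2·M_0 + 6·M_1 + 1·M_2 = 6(Δ_1 - Δ_0) = -96
Clamped end conditions give two more equations: 2h_0·M_0 + h_0·M_1 = 6(Δ_0 - p'(-2)) = 18 and h_1·M_1 + 2h_1·M_2 = 6(p'(1) - Δ_1) = 108.
Solving the tridiagonal system: M_0 = 133/6, M_1 = -106/3, M_2 = 215/3.
On [0, 1], p(t) = 9 - 91/6·t - 53/3·t² + 107/6·t³.
With t = 1/3: p(1/3) = 214/81.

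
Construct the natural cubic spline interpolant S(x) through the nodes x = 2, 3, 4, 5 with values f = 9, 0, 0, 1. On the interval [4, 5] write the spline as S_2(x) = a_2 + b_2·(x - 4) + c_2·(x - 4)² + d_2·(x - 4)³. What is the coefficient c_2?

-1

With M_i denoting the second derivative at x_i, h_i = 1, 1, 1, and Δ_i = (y_(i+1) − y_i)/h_i = -9, 0, 1:
  1·M_0 + 4·M_1 + 1·M_2 = 6(Δ_1 - Δ_0) = 54
  1·M_1 + 4·M_2 + 1·M_3 = 6(Δ_2 - Δ_1) = 6
Natural end conditions: M_0 = M_3 = 0.
Forward elimination and back-substitution give M_0 = 0, M_1 = 14, M_2 = -2, M_3 = 0.
On [4, 5], with S_2(x) = a_2 + b_2·(x - 4) + c_2·(x - 4)² + d_2·(x - 4)³: c_2 = M_2/2 = -1, d_2 = (M_3 - M_2)/(6h_2) = 1/3, b_2 = Δ_2 - h_2(2M_2 + M_3)/6 = 5/3.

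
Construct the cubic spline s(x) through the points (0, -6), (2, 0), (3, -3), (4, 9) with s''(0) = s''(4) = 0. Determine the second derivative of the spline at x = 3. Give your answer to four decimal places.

Put M_i = s'' at the i-th knot. Here h = (2, 1, 1) and Δ = (3, -3, 12), so the interior equations h_(i-1)·M_(i-1) + 2(h_(i-1)+h_i)·M_i + h_i·M_(i+1) = 6(Δ_i − Δ_(i-1)) read
  2·M_0 + 6·M_1 + 1·M_2 = 6(Δ_1 - Δ_0) = -36
  1·M_1 + 4·M_2 + 1·M_3 = 6(Δ_2 - Δ_1) = 90
Natural end conditions: M_0 = M_3 = 0.
Solving: M_0 = 0, M_1 = -234/23, M_2 = 576/23, M_3 = 0.

25.0435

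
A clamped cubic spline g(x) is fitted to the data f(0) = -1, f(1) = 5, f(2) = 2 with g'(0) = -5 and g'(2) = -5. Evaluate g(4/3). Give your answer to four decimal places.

5.2963

Put M_i = g'' at the i-th knot. Here h = (1, 1) and Δ = (6, -3), so the interior equations h_(i-1)·M_(i-1) + 2(h_(i-1)+h_i)·M_i + h_i·M_(i+1) = 6(Δ_i − Δ_(i-1)) read
  1·M_0 + 4·M_1 + 1·M_2 = 6(Δ_1 - Δ_0) = -54
Clamped end conditions give two more equations: 2h_0·M_0 + h_0·M_1 = 6(Δ_0 - g'(0)) = 66 and h_1·M_1 + 2h_1·M_2 = 6(g'(2) - Δ_1) = -12.
Solving: M_0 = 93/2, M_1 = -27, M_2 = 15/2.
On [1, 2], g(x) = 5 + 19/4·(x - 1) - 27/2·(x - 1)² + 23/4·(x - 1)³.
With (x - 1) = 1/3: g(4/3) = 143/27.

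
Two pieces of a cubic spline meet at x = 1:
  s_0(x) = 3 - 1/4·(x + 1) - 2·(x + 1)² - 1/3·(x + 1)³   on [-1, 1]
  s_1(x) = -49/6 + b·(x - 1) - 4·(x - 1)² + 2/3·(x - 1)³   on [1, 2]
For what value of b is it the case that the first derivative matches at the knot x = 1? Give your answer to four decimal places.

s_0'(x) = -1/4 - 4·(x + 1) - 1·(x + 1)², so s_0'(1) = -49/4. On the right, s_1'(1) = b, so b = -49/4.

-12.2500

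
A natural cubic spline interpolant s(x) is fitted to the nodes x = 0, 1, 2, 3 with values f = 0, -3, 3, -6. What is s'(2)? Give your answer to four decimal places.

With M_i denoting the second derivative at x_i, h_i = 1, 1, 1, and Δ_i = (y_(i+1) − y_i)/h_i = -3, 6, -9:
  1·M_0 + 4·M_1 + 1·M_2 = 6(Δ_1 - Δ_0) = 54
  1·M_1 + 4·M_2 + 1·M_3 = 6(Δ_2 - Δ_1) = -90
Natural end conditions: M_0 = M_3 = 0.
Hence M_0 = 0, M_1 = 102/5, M_2 = -138/5, M_3 = 0.
On [2, 3], s'(x) = b_2 + 2c_2·(x - 2) + 3d_2·(x - 2)² with b_2 = Δ_2 - h_2(2M_2 + M_3)/6 = 1/5, c_2 = M_2/2 = -69/5, d_2 = (M_3 - M_2)/(6h_2) = 23/5. So s'(2) = 1/5.

0.2000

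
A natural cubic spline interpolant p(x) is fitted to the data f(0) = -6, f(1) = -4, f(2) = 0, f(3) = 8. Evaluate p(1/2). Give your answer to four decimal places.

Put M_i = p'' at the i-th knot. Here h = (1, 1, 1) and Δ = (2, 4, 8), so the interior equations h_(i-1)·M_(i-1) + 2(h_(i-1)+h_i)·M_i + h_i·M_(i+1) = 6(Δ_i − Δ_(i-1)) read
  1·M_0 + 4·M_1 + 1·M_2 = 6(Δ_1 - Δ_0) = 12
  1·M_1 + 4·M_2 + 1·M_3 = 6(Δ_2 - Δ_1) = 24
Natural end conditions: M_0 = M_3 = 0.
Solving the tridiagonal system: M_0 = 0, M_1 = 8/5, M_2 = 28/5, M_3 = 0.
On [0, 1], p(x) = -6 + 26/15·x + 0·x² + 4/15·x³.
With x = 1/2: p(1/2) = -51/10.

-5.1000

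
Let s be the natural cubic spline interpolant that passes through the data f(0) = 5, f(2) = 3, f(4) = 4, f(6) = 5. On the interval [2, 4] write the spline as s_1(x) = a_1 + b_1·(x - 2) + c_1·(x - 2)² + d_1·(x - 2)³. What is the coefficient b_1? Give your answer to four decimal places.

-0.2000

Let σ_i = s''(x_i). Step sizes h_i = 2, 2, 2; slopes of the chords Δ_i = (y_(i+1) - y_i)/h_i = -1, 1/2, 1/2.
  2·σ_0 + 8·σ_1 + 2·σ_2 = 6(Δ_1 - Δ_0) = 9
  2·σ_1 + 8·σ_2 + 2·σ_3 = 6(Δ_2 - Δ_1) = 0
Natural end conditions: σ_0 = σ_3 = 0.
Solving: σ_0 = 0, σ_1 = 6/5, σ_2 = -3/10, σ_3 = 0.
On [2, 4], with s_1(x) = a_1 + b_1·(x - 2) + c_1·(x - 2)² + d_1·(x - 2)³: c_1 = σ_1/2 = 3/5, d_1 = (σ_2 - σ_1)/(6h_1) = -1/8, b_1 = Δ_1 - h_1(2σ_1 + σ_2)/6 = -1/5.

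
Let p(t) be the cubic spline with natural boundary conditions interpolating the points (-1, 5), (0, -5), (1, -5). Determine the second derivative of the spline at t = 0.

15

Put M_i = p'' at the i-th knot. Here h = (1, 1) and Δ = (-10, 0), so the interior equations h_(i-1)·M_(i-1) + 2(h_(i-1)+h_i)·M_i + h_i·M_(i+1) = 6(Δ_i − Δ_(i-1)) read
  1·M_0 + 4·M_1 + 1·M_2 = 6(Δ_1 - Δ_0) = 60
Natural end conditions: M_0 = M_2 = 0.
Solving the tridiagonal system: M_0 = 0, M_1 = 15, M_2 = 0.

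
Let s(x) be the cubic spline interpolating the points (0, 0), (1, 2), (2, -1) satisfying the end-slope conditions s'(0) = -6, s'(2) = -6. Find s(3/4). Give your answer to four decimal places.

1.0898

With M_i denoting the second derivative at x_i, h_i = 1, 1, and Δ_i = (y_(i+1) − y_i)/h_i = 2, -3:
  1·M_0 + 4·M_1 + 1·M_2 = 6(Δ_1 - Δ_0) = -30
Clamped end conditions give two more equations: 2h_0·M_0 + h_0·M_1 = 6(Δ_0 - s'(0)) = 48 and h_1·M_1 + 2h_1·M_2 = 6(s'(2) - Δ_1) = -18.
Solving: M_0 = 63/2, M_1 = -15, M_2 = -3/2.
On [0, 1], s(x) = 0 - 6·x + 63/4·x² - 31/4·x³.
With x = 3/4: s(3/4) = 279/256.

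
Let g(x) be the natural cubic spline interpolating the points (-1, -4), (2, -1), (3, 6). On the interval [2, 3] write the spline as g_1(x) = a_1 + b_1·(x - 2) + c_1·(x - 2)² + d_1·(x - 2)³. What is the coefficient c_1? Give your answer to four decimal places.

Let σ_i = g''(x_i). Step sizes h_i = 3, 1; slopes of the chords Δ_i = (y_(i+1) - y_i)/h_i = 1, 7.
  3·σ_0 + 8·σ_1 + 1·σ_2 = 6(Δ_1 - Δ_0) = 36
Natural end conditions: σ_0 = σ_2 = 0.
Solving the tridiagonal system: σ_0 = 0, σ_1 = 9/2, σ_2 = 0.
On [2, 3], with g_1(x) = a_1 + b_1·(x - 2) + c_1·(x - 2)² + d_1·(x - 2)³: c_1 = σ_1/2 = 9/4, d_1 = (σ_2 - σ_1)/(6h_1) = -3/4, b_1 = Δ_1 - h_1(2σ_1 + σ_2)/6 = 11/2.

2.2500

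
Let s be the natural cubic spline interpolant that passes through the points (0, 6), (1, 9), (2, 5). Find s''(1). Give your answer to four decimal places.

Put σ_i = s'' at the i-th knot. Here h = (1, 1) and Δ = (3, -4), so the interior equations h_(i-1)·σ_(i-1) + 2(h_(i-1)+h_i)·σ_i + h_i·σ_(i+1) = 6(Δ_i − Δ_(i-1)) read
  1·σ_0 + 4·σ_1 + 1·σ_2 = 6(Δ_1 - Δ_0) = -42
Natural end conditions: σ_0 = σ_2 = 0.
Solving: σ_0 = 0, σ_1 = -21/2, σ_2 = 0.

-10.5000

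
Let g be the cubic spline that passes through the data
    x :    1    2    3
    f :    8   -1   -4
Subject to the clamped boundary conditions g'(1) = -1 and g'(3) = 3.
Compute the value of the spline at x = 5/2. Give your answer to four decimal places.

Put M_i = g'' at the i-th knot. Here h = (1, 1) and Δ = (-9, -3), so the interior equations h_(i-1)·M_(i-1) + 2(h_(i-1)+h_i)·M_i + h_i·M_(i+1) = 6(Δ_i − Δ_(i-1)) read
  1·M_0 + 4·M_1 + 1·M_2 = 6(Δ_1 - Δ_0) = 36
Clamped end conditions give two more equations: 2h_0·M_0 + h_0·M_1 = 6(Δ_0 - g'(1)) = -48 and h_1·M_1 + 2h_1·M_2 = 6(g'(3) - Δ_1) = 36.
Solving the tridiagonal system: M_0 = -31, M_1 = 14, M_2 = 11.
On [2, 3], g(x) = -1 - 19/2·(x - 2) + 7·(x - 2)² - 1/2·(x - 2)³.
With (x - 2) = 1/2: g(5/2) = -65/16.

-4.0625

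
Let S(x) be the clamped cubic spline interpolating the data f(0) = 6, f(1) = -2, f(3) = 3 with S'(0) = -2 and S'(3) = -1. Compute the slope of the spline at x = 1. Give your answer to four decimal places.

Put σ_i = S'' at the i-th knot. Here h = (1, 2) and Δ = (-8, 5/2), so the interior equations h_(i-1)·σ_(i-1) + 2(h_(i-1)+h_i)·σ_i + h_i·σ_(i+1) = 6(Δ_i − Δ_(i-1)) read
  1·σ_0 + 6·σ_1 + 2·σ_2 = 6(Δ_1 - Δ_0) = 63
Clamped end conditions give two more equations: 2h_0·σ_0 + h_0·σ_1 = 6(Δ_0 - S'(0)) = -36 and h_1·σ_1 + 2h_1·σ_2 = 6(S'(3) - Δ_1) = -21.
Solving: σ_0 = -169/6, σ_1 = 61/3, σ_2 = -185/12.
On [1, 3], S'(x) = b_1 + 2c_1·(x - 1) + 3d_1·(x - 1)² with b_1 = Δ_1 - h_1(2σ_1 + σ_2)/6 = -71/12, c_1 = σ_1/2 = 61/6, d_1 = (σ_2 - σ_1)/(6h_1) = -143/48. So S'(1) = -71/12.

-5.9167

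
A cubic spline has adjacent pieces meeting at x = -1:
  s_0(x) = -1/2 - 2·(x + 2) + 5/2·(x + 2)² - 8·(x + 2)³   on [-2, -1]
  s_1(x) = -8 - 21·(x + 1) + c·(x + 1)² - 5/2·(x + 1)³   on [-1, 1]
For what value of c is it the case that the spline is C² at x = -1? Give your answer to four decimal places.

s_0''(x) = 5 - 48·(x + 2), so s_0''(-1) = -43. On the right, s_1''(-1) = 2c, so c = -43/2.

-21.5000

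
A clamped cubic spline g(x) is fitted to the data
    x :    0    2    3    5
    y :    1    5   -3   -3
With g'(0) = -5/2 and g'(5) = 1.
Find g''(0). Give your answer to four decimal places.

15.3438

Write m_i for g''(x_i). With h_i = 2, 1, 2 and divided differences Δ_i = 2, -8, 0, the continuity of g' gives the tridiagonal system
  2·m_0 + 6·m_1 + 1·m_2 = 6(Δ_1 - Δ_0) = -60
  1·m_1 + 6·m_2 + 2·m_3 = 6(Δ_2 - Δ_1) = 48
Clamped end conditions give two more equations: 2h_0·m_0 + h_0·m_1 = 6(Δ_0 - g'(0)) = 27 and h_2·m_2 + 2h_2·m_3 = 6(g'(5) - Δ_2) = 6.
Hence m_0 = 491/32, m_1 = -275/16, m_2 = 199/16, m_3 = -151/32.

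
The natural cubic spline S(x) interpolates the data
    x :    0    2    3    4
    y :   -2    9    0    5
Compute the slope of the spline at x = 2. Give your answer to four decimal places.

Let σ_i = S''(x_i). Step sizes h_i = 2, 1, 1; slopes of the chords Δ_i = (y_(i+1) - y_i)/h_i = 11/2, -9, 5.
  2·σ_0 + 6·σ_1 + 1·σ_2 = 6(Δ_1 - Δ_0) = -87
  1·σ_1 + 4·σ_2 + 1·σ_3 = 6(Δ_2 - Δ_1) = 84
Natural end conditions: σ_0 = σ_3 = 0.
Forward elimination and back-substitution give σ_0 = 0, σ_1 = -432/23, σ_2 = 591/23, σ_3 = 0.
On [2, 3], S'(x) = b_1 + 2c_1·(x - 2) + 3d_1·(x - 2)² with b_1 = Δ_1 - h_1(2σ_1 + σ_2)/6 = -323/46, c_1 = σ_1/2 = -216/23, d_1 = (σ_2 - σ_1)/(6h_1) = 341/46. So S'(2) = -323/46.

-7.0217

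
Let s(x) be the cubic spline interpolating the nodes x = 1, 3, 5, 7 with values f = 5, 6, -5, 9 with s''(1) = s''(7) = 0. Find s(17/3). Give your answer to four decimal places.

Write M_i for s''(x_i). With h_i = 2, 2, 2 and divided differences Δ_i = 1/2, -11/2, 7, the continuity of s' gives the tridiagonal system
  2·M_0 + 8·M_1 + 2·M_2 = 6(Δ_1 - Δ_0) = -36
  2·M_1 + 8·M_2 + 2·M_3 = 6(Δ_2 - Δ_1) = 75
Natural end conditions: M_0 = M_3 = 0.
Hence M_0 = 0, M_1 = -73/10, M_2 = 56/5, M_3 = 0.
On [5, 7], s(x) = -5 - 7/15·(x - 5) + 28/5·(x - 5)² - 14/15·(x - 5)³.
With (x - 5) = 2/3: s(17/3) = -251/81.

-3.0988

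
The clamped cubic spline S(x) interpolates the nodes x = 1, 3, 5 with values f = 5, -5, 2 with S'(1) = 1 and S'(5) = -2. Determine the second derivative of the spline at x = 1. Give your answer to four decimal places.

Put M_i = S'' at the i-th knot. Here h = (2, 2) and Δ = (-5, 7/2), so the interior equations h_(i-1)·M_(i-1) + 2(h_(i-1)+h_i)·M_i + h_i·M_(i+1) = 6(Δ_i − Δ_(i-1)) read
  2·M_0 + 8·M_1 + 2·M_2 = 6(Δ_1 - Δ_0) = 51
Clamped end conditions give two more equations: 2h_0·M_0 + h_0·M_1 = 6(Δ_0 - S'(1)) = -36 and h_1·M_1 + 2h_1·M_2 = 6(S'(5) - Δ_1) = -33.
Forward elimination and back-substitution give M_0 = -129/8, M_1 = 57/4, M_2 = -123/8.

-16.1250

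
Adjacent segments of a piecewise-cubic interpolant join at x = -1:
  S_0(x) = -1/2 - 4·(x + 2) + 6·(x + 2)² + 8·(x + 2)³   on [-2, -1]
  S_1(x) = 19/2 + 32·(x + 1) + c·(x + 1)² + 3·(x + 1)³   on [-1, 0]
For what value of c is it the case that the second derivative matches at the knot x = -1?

30

S_0''(x) = 12 + 48·(x + 2), so S_0''(-1) = 60. On the right, S_1''(-1) = 2c, so c = 30.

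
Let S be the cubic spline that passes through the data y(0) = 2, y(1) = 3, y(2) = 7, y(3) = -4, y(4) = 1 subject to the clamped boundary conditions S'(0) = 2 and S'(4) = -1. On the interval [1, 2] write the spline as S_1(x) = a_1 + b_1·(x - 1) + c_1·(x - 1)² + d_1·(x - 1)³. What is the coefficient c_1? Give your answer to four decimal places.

8.3571

With m_i denoting the second derivative at x_i, h_i = 1, 1, 1, 1, and Δ_i = (y_(i+1) − y_i)/h_i = 1, 4, -11, 5:
  1·m_0 + 4·m_1 + 1·m_2 = 6(Δ_1 - Δ_0) = 18
  1·m_1 + 4·m_2 + 1·m_3 = 6(Δ_2 - Δ_1) = -90
  1·m_2 + 4·m_3 + 1·m_4 = 6(Δ_3 - Δ_2) = 96
Clamped end conditions give two more equations: 2h_0·m_0 + h_0·m_1 = 6(Δ_0 - S'(0)) = -6 and h_3·m_3 + 2h_3·m_4 = 6(S'(4) - Δ_3) = -36.
Solving the tridiagonal system: m_0 = -159/14, m_1 = 117/7, m_2 = -75/2, m_3 = 303/7, m_4 = -555/14.
On [1, 2], with S_1(x) = a_1 + b_1·(x - 1) + c_1·(x - 1)² + d_1·(x - 1)³: c_1 = m_1/2 = 117/14, d_1 = (m_2 - m_1)/(6h_1) = -253/28, b_1 = Δ_1 - h_1(2m_1 + m_2)/6 = 131/28.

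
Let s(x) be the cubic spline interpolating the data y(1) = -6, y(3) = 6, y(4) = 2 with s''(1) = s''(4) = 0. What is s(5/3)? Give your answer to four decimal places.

Let m_i = s''(x_i). Step sizes h_i = 2, 1; slopes of the chords Δ_i = (y_(i+1) - y_i)/h_i = 6, -4.
  2·m_0 + 6·m_1 + 1·m_2 = 6(Δ_1 - Δ_0) = -60
Natural end conditions: m_0 = m_2 = 0.
Solving: m_0 = 0, m_1 = -10, m_2 = 0.
On [1, 3], s(x) = -6 + 28/3·(x - 1) + 0·(x - 1)² - 5/6·(x - 1)³.
With (x - 1) = 2/3: s(5/3) = -2/81.

-0.0247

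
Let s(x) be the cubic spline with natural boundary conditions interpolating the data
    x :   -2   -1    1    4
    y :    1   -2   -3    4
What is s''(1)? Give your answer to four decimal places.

1.2857

Write M_i for s''(x_i). With h_i = 1, 2, 3 and divided differences Δ_i = -3, -1/2, 7/3, the continuity of s' gives the tridiagonal system
  1·M_0 + 6·M_1 + 2·M_2 = 6(Δ_1 - Δ_0) = 15
  2·M_1 + 10·M_2 + 3·M_3 = 6(Δ_2 - Δ_1) = 17
Natural end conditions: M_0 = M_3 = 0.
Forward elimination and back-substitution give M_0 = 0, M_1 = 29/14, M_2 = 9/7, M_3 = 0.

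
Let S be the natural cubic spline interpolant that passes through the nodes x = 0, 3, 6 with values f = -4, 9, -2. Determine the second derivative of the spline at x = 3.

-4

Let σ_i = S''(x_i). Step sizes h_i = 3, 3; slopes of the chords Δ_i = (y_(i+1) - y_i)/h_i = 13/3, -11/3.
  3·σ_0 + 12·σ_1 + 3·σ_2 = 6(Δ_1 - Δ_0) = -48
Natural end conditions: σ_0 = σ_2 = 0.
Hence σ_0 = 0, σ_1 = -4, σ_2 = 0.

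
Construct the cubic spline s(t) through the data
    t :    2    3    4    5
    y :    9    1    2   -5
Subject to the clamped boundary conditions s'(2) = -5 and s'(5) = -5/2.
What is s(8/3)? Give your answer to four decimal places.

Let M_i = s''(x_i). Step sizes h_i = 1, 1, 1; slopes of the chords Δ_i = (y_(i+1) - y_i)/h_i = -8, 1, -7.
  1·M_0 + 4·M_1 + 1·M_2 = 6(Δ_1 - Δ_0) = 54
  1·M_1 + 4·M_2 + 1·M_3 = 6(Δ_2 - Δ_1) = -48
Clamped end conditions give two more equations: 2h_0·M_0 + h_0·M_1 = 6(Δ_0 - s'(2)) = -18 and h_2·M_2 + 2h_2·M_3 = 6(s'(5) - Δ_2) = 27.
Solving: M_0 = -323/15, M_1 = 376/15, M_2 = -371/15, M_3 = 388/15.
On [2, 3], s(t) = 9 - 5·(t - 2) - 323/30·(t - 2)² + 233/30·(t - 2)³.
With (t - 2) = 2/3: s(8/3) = 1289/405.

3.1827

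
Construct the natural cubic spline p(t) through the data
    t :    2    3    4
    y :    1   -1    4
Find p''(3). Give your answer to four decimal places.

10.5000

Put m_i = p'' at the i-th knot. Here h = (1, 1) and Δ = (-2, 5), so the interior equations h_(i-1)·m_(i-1) + 2(h_(i-1)+h_i)·m_i + h_i·m_(i+1) = 6(Δ_i − Δ_(i-1)) read
  1·m_0 + 4·m_1 + 1·m_2 = 6(Δ_1 - Δ_0) = 42
Natural end conditions: m_0 = m_2 = 0.
Hence m_0 = 0, m_1 = 21/2, m_2 = 0.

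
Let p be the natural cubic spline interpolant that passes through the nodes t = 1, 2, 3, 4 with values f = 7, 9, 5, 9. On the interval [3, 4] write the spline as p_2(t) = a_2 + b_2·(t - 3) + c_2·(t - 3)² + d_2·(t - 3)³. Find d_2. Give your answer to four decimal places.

Put M_i = p'' at the i-th knot. Here h = (1, 1, 1) and Δ = (2, -4, 4), so the interior equations h_(i-1)·M_(i-1) + 2(h_(i-1)+h_i)·M_i + h_i·M_(i+1) = 6(Δ_i − Δ_(i-1)) read
  1·M_0 + 4·M_1 + 1·M_2 = 6(Δ_1 - Δ_0) = -36
  1·M_1 + 4·M_2 + 1·M_3 = 6(Δ_2 - Δ_1) = 48
Natural end conditions: M_0 = M_3 = 0.
Hence M_0 = 0, M_1 = -64/5, M_2 = 76/5, M_3 = 0.
On [3, 4], with p_2(t) = a_2 + b_2·(t - 3) + c_2·(t - 3)² + d_2·(t - 3)³: c_2 = M_2/2 = 38/5, d_2 = (M_3 - M_2)/(6h_2) = -38/15, b_2 = Δ_2 - h_2(2M_2 + M_3)/6 = -16/15.

-2.5333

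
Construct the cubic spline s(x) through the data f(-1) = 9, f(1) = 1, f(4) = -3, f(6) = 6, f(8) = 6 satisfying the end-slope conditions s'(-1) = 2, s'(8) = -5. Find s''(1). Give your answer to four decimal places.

Let σ_i = s''(x_i). Step sizes h_i = 2, 3, 2, 2; slopes of the chords Δ_i = (y_(i+1) - y_i)/h_i = -4, -4/3, 9/2, 0.
  2·σ_0 + 10·σ_1 + 3·σ_2 = 6(Δ_1 - Δ_0) = 16
  3·σ_1 + 10·σ_2 + 2·σ_3 = 6(Δ_2 - Δ_1) = 35
  2·σ_2 + 8·σ_3 + 2·σ_4 = 6(Δ_3 - Δ_2) = -27
Clamped end conditions give two more equations: 2h_0·σ_0 + h_0·σ_1 = 6(Δ_0 - s'(-1)) = -36 and h_3·σ_3 + 2h_3·σ_4 = 6(s'(8) - Δ_3) = -30.
Solving the tridiagonal system: σ_0 = -3665/354, σ_1 = 479/177, σ_2 = 569/177, σ_3 = -466/177, σ_4 = -2189/354.

2.7062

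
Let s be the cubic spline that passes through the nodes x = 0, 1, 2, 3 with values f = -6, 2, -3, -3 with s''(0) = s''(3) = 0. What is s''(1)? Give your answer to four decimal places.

-22.8000

Put M_i = s'' at the i-th knot. Here h = (1, 1, 1) and Δ = (8, -5, 0), so the interior equations h_(i-1)·M_(i-1) + 2(h_(i-1)+h_i)·M_i + h_i·M_(i+1) = 6(Δ_i − Δ_(i-1)) read
  1·M_0 + 4·M_1 + 1·M_2 = 6(Δ_1 - Δ_0) = -78
  1·M_1 + 4·M_2 + 1·M_3 = 6(Δ_2 - Δ_1) = 30
Natural end conditions: M_0 = M_3 = 0.
Forward elimination and back-substitution give M_0 = 0, M_1 = -114/5, M_2 = 66/5, M_3 = 0.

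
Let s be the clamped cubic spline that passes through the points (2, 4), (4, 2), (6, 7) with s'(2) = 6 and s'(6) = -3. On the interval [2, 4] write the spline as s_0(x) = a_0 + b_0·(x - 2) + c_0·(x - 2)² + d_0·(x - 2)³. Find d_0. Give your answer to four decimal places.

2.0938

Put M_i = s'' at the i-th knot. Here h = (2, 2) and Δ = (-1, 5/2), so the interior equations h_(i-1)·M_(i-1) + 2(h_(i-1)+h_i)·M_i + h_i·M_(i+1) = 6(Δ_i − Δ_(i-1)) read
  2·M_0 + 8·M_1 + 2·M_2 = 6(Δ_1 - Δ_0) = 21
Clamped end conditions give two more equations: 2h_0·M_0 + h_0·M_1 = 6(Δ_0 - s'(2)) = -42 and h_1·M_1 + 2h_1·M_2 = 6(s'(6) - Δ_1) = -33.
Forward elimination and back-substitution give M_0 = -123/8, M_1 = 39/4, M_2 = -105/8.
On [2, 4], with s_0(x) = a_0 + b_0·(x - 2) + c_0·(x - 2)² + d_0·(x - 2)³: c_0 = M_0/2 = -123/16, d_0 = (M_1 - M_0)/(6h_0) = 67/32, b_0 = Δ_0 - h_0(2M_0 + M_1)/6 = 6.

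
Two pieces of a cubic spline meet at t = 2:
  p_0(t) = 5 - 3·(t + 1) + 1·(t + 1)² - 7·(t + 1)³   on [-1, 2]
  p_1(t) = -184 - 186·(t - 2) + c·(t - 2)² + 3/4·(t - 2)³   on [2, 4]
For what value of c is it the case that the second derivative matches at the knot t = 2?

-62

p_0''(t) = 2 - 42·(t + 1), so p_0''(2) = -124. On the right, p_1''(2) = 2c, so c = -62.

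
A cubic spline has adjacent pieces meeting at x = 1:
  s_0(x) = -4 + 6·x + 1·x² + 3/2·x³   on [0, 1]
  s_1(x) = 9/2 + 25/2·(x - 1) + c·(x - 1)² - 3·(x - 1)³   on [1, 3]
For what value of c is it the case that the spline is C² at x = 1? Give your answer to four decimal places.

s_0''(x) = 2 + 9·x, so s_0''(1) = 11. On the right, s_1''(1) = 2c, so c = 11/2.

5.5000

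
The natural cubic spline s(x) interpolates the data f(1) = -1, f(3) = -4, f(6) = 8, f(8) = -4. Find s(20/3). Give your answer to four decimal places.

Write M_i for s''(x_i). With h_i = 2, 3, 2 and divided differences Δ_i = -3/2, 4, -6, the continuity of s' gives the tridiagonal system
  2·M_0 + 10·M_1 + 3·M_2 = 6(Δ_1 - Δ_0) = 33
  3·M_1 + 10·M_2 + 2·M_3 = 6(Δ_2 - Δ_1) = -60
Natural end conditions: M_0 = M_3 = 0.
Forward elimination and back-substitution give M_0 = 0, M_1 = 510/91, M_2 = -699/91, M_3 = 0.
On [6, 8], s(x) = 8 - 80/91·(x - 6) - 699/182·(x - 6)² + 233/364·(x - 6)³.
With (x - 6) = 2/3: s(20/3) = 14488/2457.

5.8966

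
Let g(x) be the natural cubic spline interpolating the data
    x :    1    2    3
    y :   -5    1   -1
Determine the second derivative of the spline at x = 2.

Put M_i = g'' at the i-th knot. Here h = (1, 1) and Δ = (6, -2), so the interior equations h_(i-1)·M_(i-1) + 2(h_(i-1)+h_i)·M_i + h_i·M_(i+1) = 6(Δ_i − Δ_(i-1)) read
  1·M_0 + 4·M_1 + 1·M_2 = 6(Δ_1 - Δ_0) = -48
Natural end conditions: M_0 = M_2 = 0.
Hence M_0 = 0, M_1 = -12, M_2 = 0.

-12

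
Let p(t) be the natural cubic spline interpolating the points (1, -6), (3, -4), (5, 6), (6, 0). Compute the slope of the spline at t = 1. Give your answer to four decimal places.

-1.0909

Put σ_i = p'' at the i-th knot. Here h = (2, 2, 1) and Δ = (1, 5, -6), so the interior equations h_(i-1)·σ_(i-1) + 2(h_(i-1)+h_i)·σ_i + h_i·σ_(i+1) = 6(Δ_i − Δ_(i-1)) read
  2·σ_0 + 8·σ_1 + 2·σ_2 = 6(Δ_1 - Δ_0) = 24
  2·σ_1 + 6·σ_2 + 1·σ_3 = 6(Δ_2 - Δ_1) = -66
Natural end conditions: σ_0 = σ_3 = 0.
Solving the tridiagonal system: σ_0 = 0, σ_1 = 69/11, σ_2 = -144/11, σ_3 = 0.
On [1, 3], p'(t) = b_0 + 2c_0·(t - 1) + 3d_0·(t - 1)² with b_0 = Δ_0 - h_0(2σ_0 + σ_1)/6 = -12/11, c_0 = σ_0/2 = 0, d_0 = (σ_1 - σ_0)/(6h_0) = 23/44. So p'(1) = -12/11.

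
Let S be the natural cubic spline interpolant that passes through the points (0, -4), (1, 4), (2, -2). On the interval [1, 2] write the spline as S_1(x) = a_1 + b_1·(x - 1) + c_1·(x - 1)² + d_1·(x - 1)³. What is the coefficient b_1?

1

Put σ_i = S'' at the i-th knot. Here h = (1, 1) and Δ = (8, -6), so the interior equations h_(i-1)·σ_(i-1) + 2(h_(i-1)+h_i)·σ_i + h_i·σ_(i+1) = 6(Δ_i − Δ_(i-1)) read
  1·σ_0 + 4·σ_1 + 1·σ_2 = 6(Δ_1 - Δ_0) = -84
Natural end conditions: σ_0 = σ_2 = 0.
Solving: σ_0 = 0, σ_1 = -21, σ_2 = 0.
On [1, 2], with S_1(x) = a_1 + b_1·(x - 1) + c_1·(x - 1)² + d_1·(x - 1)³: c_1 = σ_1/2 = -21/2, d_1 = (σ_2 - σ_1)/(6h_1) = 7/2, b_1 = Δ_1 - h_1(2σ_1 + σ_2)/6 = 1.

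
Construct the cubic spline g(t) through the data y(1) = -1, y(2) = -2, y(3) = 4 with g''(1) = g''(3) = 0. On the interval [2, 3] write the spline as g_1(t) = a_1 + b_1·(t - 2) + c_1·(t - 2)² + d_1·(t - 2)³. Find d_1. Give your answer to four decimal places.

-1.7500

With σ_i denoting the second derivative at x_i, h_i = 1, 1, and Δ_i = (y_(i+1) − y_i)/h_i = -1, 6:
  1·σ_0 + 4·σ_1 + 1·σ_2 = 6(Δ_1 - Δ_0) = 42
Natural end conditions: σ_0 = σ_2 = 0.
Solving: σ_0 = 0, σ_1 = 21/2, σ_2 = 0.
On [2, 3], with g_1(t) = a_1 + b_1·(t - 2) + c_1·(t - 2)² + d_1·(t - 2)³: c_1 = σ_1/2 = 21/4, d_1 = (σ_2 - σ_1)/(6h_1) = -7/4, b_1 = Δ_1 - h_1(2σ_1 + σ_2)/6 = 5/2.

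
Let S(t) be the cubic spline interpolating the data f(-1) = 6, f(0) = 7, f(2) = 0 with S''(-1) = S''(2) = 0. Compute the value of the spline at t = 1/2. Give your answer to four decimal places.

With m_i denoting the second derivative at x_i, h_i = 1, 2, and Δ_i = (y_(i+1) − y_i)/h_i = 1, -7/2:
  1·m_0 + 6·m_1 + 2·m_2 = 6(Δ_1 - Δ_0) = -27
Natural end conditions: m_0 = m_2 = 0.
Solving the tridiagonal system: m_0 = 0, m_1 = -9/2, m_2 = 0.
On [0, 2], S(t) = 7 - 1/2·t - 9/4·t² + 3/8·t³.
With t = 1/2: S(1/2) = 399/64.

6.2344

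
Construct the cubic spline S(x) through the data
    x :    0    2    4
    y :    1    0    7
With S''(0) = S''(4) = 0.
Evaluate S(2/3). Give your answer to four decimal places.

0.0741

With σ_i denoting the second derivative at x_i, h_i = 2, 2, and Δ_i = (y_(i+1) − y_i)/h_i = -1/2, 7/2:
  2·σ_0 + 8·σ_1 + 2·σ_2 = 6(Δ_1 - Δ_0) = 24
Natural end conditions: σ_0 = σ_2 = 0.
Solving: σ_0 = 0, σ_1 = 3, σ_2 = 0.
On [0, 2], S(x) = 1 - 3/2·x + 0·x² + 1/4·x³.
With x = 2/3: S(2/3) = 2/27.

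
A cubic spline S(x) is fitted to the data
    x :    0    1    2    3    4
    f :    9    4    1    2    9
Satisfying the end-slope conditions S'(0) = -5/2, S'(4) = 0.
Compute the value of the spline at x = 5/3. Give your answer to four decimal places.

1.6951

Write M_i for S''(x_i). With h_i = 1, 1, 1, 1 and divided differences Δ_i = -5, -3, 1, 7, the continuity of S' gives the tridiagonal system
  1·M_0 + 4·M_1 + 1·M_2 = 6(Δ_1 - Δ_0) = 12
  1·M_1 + 4·M_2 + 1·M_3 = 6(Δ_2 - Δ_1) = 24
  1·M_2 + 4·M_3 + 1·M_4 = 6(Δ_3 - Δ_2) = 36
Clamped end conditions give two more equations: 2h_0·M_0 + h_0·M_1 = 6(Δ_0 - S'(0)) = -15 and h_3·M_3 + 2h_3·M_4 = 6(S'(4) - Δ_3) = -42.
Solving the tridiagonal system: M_0 = -571/56, M_1 = 151/28, M_2 = 5/8, M_3 = 451/28, M_4 = -1627/56.
On [1, 2], S(x) = 4 - 549/112·(x - 1) + 151/56·(x - 1)² - 89/112·(x - 1)³.
With (x - 1) = 2/3: S(5/3) = 2563/1512.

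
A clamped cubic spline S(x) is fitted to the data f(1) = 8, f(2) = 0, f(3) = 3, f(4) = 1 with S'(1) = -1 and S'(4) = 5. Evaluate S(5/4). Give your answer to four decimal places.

Put M_i = S'' at the i-th knot. Here h = (1, 1, 1) and Δ = (-8, 3, -2), so the interior equations h_(i-1)·M_(i-1) + 2(h_(i-1)+h_i)·M_i + h_i·M_(i+1) = 6(Δ_i − Δ_(i-1)) read
  1·M_0 + 4·M_1 + 1·M_2 = 6(Δ_1 - Δ_0) = 66
  1·M_1 + 4·M_2 + 1·M_3 = 6(Δ_2 - Δ_1) = -30
Clamped end conditions give two more equations: 2h_0·M_0 + h_0·M_1 = 6(Δ_0 - S'(1)) = -42 and h_2·M_2 + 2h_2·M_3 = 6(S'(4) - Δ_2) = 42.
Hence M_0 = -184/5, M_1 = 158/5, M_2 = -118/5, M_3 = 164/5.
On [1, 2], S(x) = 8 - 1·(x - 1) - 92/5·(x - 1)² + 57/5·(x - 1)³.
With (x - 1) = 1/4: S(5/4) = 2169/320.

6.7781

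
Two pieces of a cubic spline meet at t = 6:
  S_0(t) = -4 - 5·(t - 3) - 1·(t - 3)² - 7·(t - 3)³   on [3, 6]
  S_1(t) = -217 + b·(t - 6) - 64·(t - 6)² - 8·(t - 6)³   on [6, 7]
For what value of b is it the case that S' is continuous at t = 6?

-200

S_0'(t) = -5 - 2·(t - 3) - 21·(t - 3)², so S_0'(6) = -200. On the right, S_1'(6) = b, so b = -200.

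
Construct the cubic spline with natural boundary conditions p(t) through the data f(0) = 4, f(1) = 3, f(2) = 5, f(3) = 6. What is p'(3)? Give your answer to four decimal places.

Put M_i = p'' at the i-th knot. Here h = (1, 1, 1) and Δ = (-1, 2, 1), so the interior equations h_(i-1)·M_(i-1) + 2(h_(i-1)+h_i)·M_i + h_i·M_(i+1) = 6(Δ_i − Δ_(i-1)) read
  1·M_0 + 4·M_1 + 1·M_2 = 6(Δ_1 - Δ_0) = 18
  1·M_1 + 4·M_2 + 1·M_3 = 6(Δ_2 - Δ_1) = -6
Natural end conditions: M_0 = M_3 = 0.
Forward elimination and back-substitution give M_0 = 0, M_1 = 26/5, M_2 = -14/5, M_3 = 0.
On [2, 3], p'(t) = b_2 + 2c_2·(t - 2) + 3d_2·(t - 2)² with b_2 = Δ_2 - h_2(2M_2 + M_3)/6 = 29/15, c_2 = M_2/2 = -7/5, d_2 = (M_3 - M_2)/(6h_2) = 7/15. So p'(3) = 8/15.

0.5333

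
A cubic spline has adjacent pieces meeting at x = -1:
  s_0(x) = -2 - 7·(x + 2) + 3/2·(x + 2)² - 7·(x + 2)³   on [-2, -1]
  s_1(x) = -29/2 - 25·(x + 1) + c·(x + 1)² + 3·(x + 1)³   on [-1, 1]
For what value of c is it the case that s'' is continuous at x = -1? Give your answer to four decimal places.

s_0''(x) = 3 - 42·(x + 2), so s_0''(-1) = -39. On the right, s_1''(-1) = 2c, so c = -39/2.

-19.5000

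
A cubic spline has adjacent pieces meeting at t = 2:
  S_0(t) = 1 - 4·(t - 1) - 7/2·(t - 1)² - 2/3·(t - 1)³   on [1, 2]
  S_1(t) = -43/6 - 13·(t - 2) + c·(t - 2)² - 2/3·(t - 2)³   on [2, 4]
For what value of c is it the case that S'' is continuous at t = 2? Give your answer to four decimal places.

S_0''(t) = -7 - 4·(t - 1), so S_0''(2) = -11. On the right, S_1''(2) = 2c, so c = -11/2.

-5.5000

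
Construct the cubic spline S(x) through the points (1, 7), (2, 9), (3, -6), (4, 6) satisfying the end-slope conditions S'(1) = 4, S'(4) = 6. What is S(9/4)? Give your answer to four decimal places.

5.2375

With m_i denoting the second derivative at x_i, h_i = 1, 1, 1, and Δ_i = (y_(i+1) − y_i)/h_i = 2, -15, 12:
  1·m_0 + 4·m_1 + 1·m_2 = 6(Δ_1 - Δ_0) = -102
  1·m_1 + 4·m_2 + 1·m_3 = 6(Δ_2 - Δ_1) = 162
Clamped end conditions give two more equations: 2h_0·m_0 + h_0·m_1 = 6(Δ_0 - S'(1)) = -12 and h_2·m_2 + 2h_2·m_3 = 6(S'(4) - Δ_2) = -36.
Hence m_0 = 254/15, m_1 = -688/15, m_2 = 968/15, m_3 = -754/15.
On [2, 3], S(x) = 9 - 157/15·(x - 2) - 344/15·(x - 2)² + 92/5·(x - 2)³.
With (x - 2) = 1/4: S(9/4) = 419/80.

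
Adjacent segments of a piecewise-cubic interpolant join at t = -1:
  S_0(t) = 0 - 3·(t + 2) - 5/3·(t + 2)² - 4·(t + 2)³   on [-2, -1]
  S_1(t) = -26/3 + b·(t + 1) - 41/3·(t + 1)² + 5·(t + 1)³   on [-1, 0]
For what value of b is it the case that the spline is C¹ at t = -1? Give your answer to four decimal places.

S_0'(t) = -3 - 10/3·(t + 2) - 12·(t + 2)², so S_0'(-1) = -55/3. On the right, S_1'(-1) = b, so b = -55/3.

-18.3333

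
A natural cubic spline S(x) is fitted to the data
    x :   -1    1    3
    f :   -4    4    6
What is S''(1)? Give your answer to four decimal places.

With σ_i denoting the second derivative at x_i, h_i = 2, 2, and Δ_i = (y_(i+1) − y_i)/h_i = 4, 1:
  2·σ_0 + 8·σ_1 + 2·σ_2 = 6(Δ_1 - Δ_0) = -18
Natural end conditions: σ_0 = σ_2 = 0.
Forward elimination and back-substitution give σ_0 = 0, σ_1 = -9/4, σ_2 = 0.

-2.2500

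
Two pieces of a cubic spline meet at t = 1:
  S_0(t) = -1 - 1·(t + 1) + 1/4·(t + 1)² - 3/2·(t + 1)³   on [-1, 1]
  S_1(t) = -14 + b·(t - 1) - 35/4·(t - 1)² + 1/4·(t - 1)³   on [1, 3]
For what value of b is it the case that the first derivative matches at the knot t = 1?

-18

S_0'(t) = -1 + 1/2·(t + 1) - 9/2·(t + 1)², so S_0'(1) = -18. On the right, S_1'(1) = b, so b = -18.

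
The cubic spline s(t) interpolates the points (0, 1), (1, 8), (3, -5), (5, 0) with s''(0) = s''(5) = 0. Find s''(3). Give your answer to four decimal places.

11.0455

Put σ_i = s'' at the i-th knot. Here h = (1, 2, 2) and Δ = (7, -13/2, 5/2), so the interior equations h_(i-1)·σ_(i-1) + 2(h_(i-1)+h_i)·σ_i + h_i·σ_(i+1) = 6(Δ_i − Δ_(i-1)) read
  1·σ_0 + 6·σ_1 + 2·σ_2 = 6(Δ_1 - Δ_0) = -81
  2·σ_1 + 8·σ_2 + 2·σ_3 = 6(Δ_2 - Δ_1) = 54
Natural end conditions: σ_0 = σ_3 = 0.
Solving: σ_0 = 0, σ_1 = -189/11, σ_2 = 243/22, σ_3 = 0.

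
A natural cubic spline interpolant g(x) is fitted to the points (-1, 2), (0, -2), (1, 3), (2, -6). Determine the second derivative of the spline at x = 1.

Write m_i for g''(x_i). With h_i = 1, 1, 1 and divided differences Δ_i = -4, 5, -9, the continuity of g' gives the tridiagonal system
  1·m_0 + 4·m_1 + 1·m_2 = 6(Δ_1 - Δ_0) = 54
  1·m_1 + 4·m_2 + 1·m_3 = 6(Δ_2 - Δ_1) = -84
Natural end conditions: m_0 = m_3 = 0.
Forward elimination and back-substitution give m_0 = 0, m_1 = 20, m_2 = -26, m_3 = 0.

-26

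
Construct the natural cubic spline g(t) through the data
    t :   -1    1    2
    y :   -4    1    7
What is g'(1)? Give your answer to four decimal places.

Write m_i for g''(x_i). With h_i = 2, 1 and divided differences Δ_i = 5/2, 6, the continuity of g' gives the tridiagonal system
  2·m_0 + 6·m_1 + 1·m_2 = 6(Δ_1 - Δ_0) = 21
Natural end conditions: m_0 = m_2 = 0.
Forward elimination and back-substitution give m_0 = 0, m_1 = 7/2, m_2 = 0.
On [1, 2], g'(t) = b_1 + 2c_1·(t - 1) + 3d_1·(t - 1)² with b_1 = Δ_1 - h_1(2m_1 + m_2)/6 = 29/6, c_1 = m_1/2 = 7/4, d_1 = (m_2 - m_1)/(6h_1) = -7/12. So g'(1) = 29/6.

4.8333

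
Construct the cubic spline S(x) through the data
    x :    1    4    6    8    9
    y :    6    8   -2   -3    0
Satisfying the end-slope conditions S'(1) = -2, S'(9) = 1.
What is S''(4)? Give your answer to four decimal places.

-5.8774

With m_i denoting the second derivative at x_i, h_i = 3, 2, 2, 1, and Δ_i = (y_(i+1) − y_i)/h_i = 2/3, -5, -1/2, 3:
  3·m_0 + 10·m_1 + 2·m_2 = 6(Δ_1 - Δ_0) = -34
  2·m_1 + 8·m_2 + 2·m_3 = 6(Δ_2 - Δ_1) = 27
  2·m_2 + 6·m_3 + 1·m_4 = 6(Δ_3 - Δ_2) = 21
Clamped end conditions give two more equations: 2h_0·m_0 + h_0·m_1 = 6(Δ_0 - S'(1)) = 16 and h_3·m_3 + 2h_3·m_4 = 6(S'(9) - Δ_3) = -12.
Solving: m_0 = 3565/636, m_1 = -623/106, m_2 = 1687/424, m_3 = 367/106, m_4 = -1639/212.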